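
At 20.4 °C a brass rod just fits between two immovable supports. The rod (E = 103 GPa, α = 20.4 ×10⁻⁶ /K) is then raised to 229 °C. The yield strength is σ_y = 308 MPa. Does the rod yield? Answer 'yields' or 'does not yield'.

yields

ΔT = 208.6 K. Constrained thermal stress σ = E·α·ΔT = 103.0×10³ MPa × 20.4×10⁻⁶ × 208.6 = 438 MPa (compressive).
Compare to σ_y = 308 MPa: σ ≥ σ_y, so it yields.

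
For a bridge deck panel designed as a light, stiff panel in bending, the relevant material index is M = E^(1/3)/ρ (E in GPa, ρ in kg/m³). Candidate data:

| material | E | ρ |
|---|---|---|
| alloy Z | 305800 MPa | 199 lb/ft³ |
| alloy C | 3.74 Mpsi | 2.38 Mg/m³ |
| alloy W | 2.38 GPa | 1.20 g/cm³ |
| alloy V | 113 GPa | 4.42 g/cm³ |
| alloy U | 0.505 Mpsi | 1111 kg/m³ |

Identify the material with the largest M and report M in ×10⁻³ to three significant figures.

Convert each candidate to consistent units, then evaluate M:
  alloy Z: E = 305.8 GPa, ρ = 3188 kg/m³
  alloy C: E = 25.79 GPa, ρ = 2380 kg/m³
  alloy W: E = 2.380 GPa, ρ = 1200 kg/m³
  alloy V: E = 113.0 GPa, ρ = 4420 kg/m³
  alloy U: E = 3.482 GPa, ρ = 1111 kg/m³
  alloy Z: M = 2.11×10⁻³
  alloy U: M = 1.36×10⁻³
  alloy C: M = 1.24×10⁻³
  alloy W: M = 1.11×10⁻³
  alloy V: M = 1.09×10⁻³
Highest index: alloy Z.

alloy Z, M = 2.11×10⁻³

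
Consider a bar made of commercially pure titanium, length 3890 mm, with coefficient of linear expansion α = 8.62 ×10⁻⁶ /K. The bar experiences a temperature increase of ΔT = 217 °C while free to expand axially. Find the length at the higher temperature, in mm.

ΔL = α·L₀·ΔT = 8.62×10⁻⁶ × 3890 mm × 217.0 K = 7.28 mm.
L = L₀ + ΔL = 3890 + 7.28 = 3897.3 mm.

3897.3 mm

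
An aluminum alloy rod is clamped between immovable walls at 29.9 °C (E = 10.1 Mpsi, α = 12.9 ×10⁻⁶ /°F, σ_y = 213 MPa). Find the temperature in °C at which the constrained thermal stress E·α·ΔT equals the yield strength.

162 °C

E = 10.1 Mpsi = 69.64 GPa.
α = 12.9×10⁻⁶/°F × 9/5 = 23.2×10⁻⁶/K.
E·α·ΔT = 213.0 MPa ⇒ ΔT = 213.0 / (69.64×10³ × 23.2×10⁻⁶) = 131.7 K.
T = 29.9 + 131.7 = 161.6 °C.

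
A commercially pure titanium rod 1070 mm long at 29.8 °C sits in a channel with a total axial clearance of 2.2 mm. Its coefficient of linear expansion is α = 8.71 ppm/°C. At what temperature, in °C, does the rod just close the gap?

α·L₀·ΔT = 2.2 mm ⇒ ΔT = 2.2 / (8.71×10⁻⁶ × 1070.0) = 236.1 K.
T = 29.8 + 236.1 = 265.9 °C.

266 °C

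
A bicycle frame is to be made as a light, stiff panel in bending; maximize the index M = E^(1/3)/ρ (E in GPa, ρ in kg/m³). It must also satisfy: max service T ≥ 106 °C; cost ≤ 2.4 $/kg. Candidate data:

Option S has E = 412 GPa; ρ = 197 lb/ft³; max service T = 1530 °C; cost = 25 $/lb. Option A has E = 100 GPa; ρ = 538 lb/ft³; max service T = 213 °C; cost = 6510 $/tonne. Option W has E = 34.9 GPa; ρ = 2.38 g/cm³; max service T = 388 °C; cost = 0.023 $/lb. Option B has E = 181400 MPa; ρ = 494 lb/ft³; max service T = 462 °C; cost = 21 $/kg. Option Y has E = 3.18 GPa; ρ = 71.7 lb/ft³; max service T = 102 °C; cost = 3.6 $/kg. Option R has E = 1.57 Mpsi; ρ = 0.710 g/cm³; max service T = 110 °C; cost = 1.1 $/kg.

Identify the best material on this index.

option R

Screen on constraints: max service T ≥ 106 °C; cost ≤ 2.4 $/kg. Survivors: option W, option R.
After converting to SI:
  option W: E = 34.90 GPa, ρ = 2380 kg/m³
  option R: E = 10.82 GPa, ρ = 710.0 kg/m³
  option R: M = 3.12×10⁻³
  option W: M = 1.37×10⁻³
Option R has the largest M.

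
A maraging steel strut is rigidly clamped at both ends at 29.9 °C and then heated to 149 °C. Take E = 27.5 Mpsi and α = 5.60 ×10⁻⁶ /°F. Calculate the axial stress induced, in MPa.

228 MPa

E = 27.5 Mpsi = 189.6 GPa.
α = 5.60×10⁻⁶/°F × 9/5 = 10.1×10⁻⁶/K.
ΔT = 119.1 K. Constrained thermal stress σ = E·α·ΔT = 189.6×10³ MPa × 10.1×10⁻⁶ × 119.1 = 228 MPa (compressive).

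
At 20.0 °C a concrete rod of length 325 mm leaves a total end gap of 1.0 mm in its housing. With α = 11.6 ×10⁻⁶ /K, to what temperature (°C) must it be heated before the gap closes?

285 °C

α·L₀·ΔT = 1.0 mm ⇒ ΔT = 1.0 / (11.6×10⁻⁶ × 325.0) = 265.3 K.
T = 20.0 + 265.3 = 285.3 °C.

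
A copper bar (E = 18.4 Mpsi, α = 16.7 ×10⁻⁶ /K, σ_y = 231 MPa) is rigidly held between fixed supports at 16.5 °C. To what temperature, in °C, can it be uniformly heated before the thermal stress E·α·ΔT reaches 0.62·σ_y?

84.1 °C

E = 18.4 Mpsi = 126.9 GPa.
E·α·ΔT = 143.2 MPa ⇒ ΔT = 143.2 / (126.9×10³ × 16.7×10⁻⁶) = 67.60 K.
T = 16.5 + 67.60 = 84.10 °C.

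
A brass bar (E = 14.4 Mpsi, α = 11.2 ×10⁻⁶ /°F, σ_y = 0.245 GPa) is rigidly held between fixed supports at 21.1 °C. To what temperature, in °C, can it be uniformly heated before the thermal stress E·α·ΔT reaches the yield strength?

E = 14.4 Mpsi = 99.28 GPa.
α = 11.2×10⁻⁶/°F × 9/5 = 20.2×10⁻⁶/K.
σ_y = 0.245 GPa = 245.0 MPa.
E·α·ΔT = 245.0 MPa ⇒ ΔT = 245.0 / (99.28×10³ × 20.2×10⁻⁶) = 122.4 K.
T = 21.1 + 122.4 = 143.5 °C.

144 °C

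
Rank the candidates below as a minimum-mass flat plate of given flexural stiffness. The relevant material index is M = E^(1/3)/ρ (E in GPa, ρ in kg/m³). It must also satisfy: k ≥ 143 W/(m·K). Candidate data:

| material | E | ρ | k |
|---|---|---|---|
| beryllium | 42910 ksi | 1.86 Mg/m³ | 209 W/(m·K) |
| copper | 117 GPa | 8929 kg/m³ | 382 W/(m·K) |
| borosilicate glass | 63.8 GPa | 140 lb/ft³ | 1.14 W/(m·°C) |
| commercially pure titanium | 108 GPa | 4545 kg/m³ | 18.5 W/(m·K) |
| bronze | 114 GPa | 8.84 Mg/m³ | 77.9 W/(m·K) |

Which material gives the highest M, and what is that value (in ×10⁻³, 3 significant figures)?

beryllium, M = 3.58×10⁻³

Screen on constraints: k ≥ 143 W/(m·K). Survivors: beryllium, copper.
Convert each candidate to consistent units, then evaluate M:
  beryllium: E = 295.9 GPa, ρ = 1860 kg/m³
  copper: E = 117.0 GPa, ρ = 8929 kg/m³
  beryllium: M = 3.58×10⁻³
  copper: M = 0.548×10⁻³
Highest index: beryllium.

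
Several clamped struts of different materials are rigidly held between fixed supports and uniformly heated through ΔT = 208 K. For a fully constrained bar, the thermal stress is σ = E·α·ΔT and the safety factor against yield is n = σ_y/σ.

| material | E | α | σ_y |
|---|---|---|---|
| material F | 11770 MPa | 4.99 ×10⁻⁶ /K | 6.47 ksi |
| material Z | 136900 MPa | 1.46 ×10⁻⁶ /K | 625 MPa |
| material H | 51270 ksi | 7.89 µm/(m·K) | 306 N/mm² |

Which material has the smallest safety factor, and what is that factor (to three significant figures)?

Per material, after unit conversion:
  material F: E = 11.77, α = 4.99, σ_y = 44.61 → σ = 12.2 MPa, n = 3.65
  material Z: E = 136.9, α = 1.46, σ_y = 625.0 → σ = 41.6 MPa, n = 15.0
  material H: E = 353.5, α = 7.89, σ_y = 306.0 → σ = 580 MPa, n = 0.527
Material H has the lowest safety factor, n = 0.527.

material H, n = 0.527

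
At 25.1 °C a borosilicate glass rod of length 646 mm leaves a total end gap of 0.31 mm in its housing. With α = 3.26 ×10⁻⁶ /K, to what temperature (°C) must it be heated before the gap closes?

172 °C

α·L₀·ΔT = 0.31 mm ⇒ ΔT = 0.31 / (3.26×10⁻⁶ × 646.0) = 147.2 K.
T = 25.1 + 147.2 = 172.3 °C.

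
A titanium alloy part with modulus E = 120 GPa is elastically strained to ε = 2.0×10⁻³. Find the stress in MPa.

240 MPa

σ = E·ε = 120000 MPa × 2.0×10⁻³ = 240 MPa.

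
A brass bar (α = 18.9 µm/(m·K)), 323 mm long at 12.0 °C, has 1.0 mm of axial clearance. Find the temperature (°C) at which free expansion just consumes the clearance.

α·L₀·ΔT = 1.0 mm ⇒ ΔT = 1.0 / (18.9×10⁻⁶ × 323.0) = 163.8 K.
T = 12.0 + 163.8 = 175.8 °C.

176 °C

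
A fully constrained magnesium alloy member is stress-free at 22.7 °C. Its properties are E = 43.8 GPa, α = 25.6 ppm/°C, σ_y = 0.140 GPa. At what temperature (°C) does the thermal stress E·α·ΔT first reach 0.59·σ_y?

σ_y = 0.140 GPa = 140.0 MPa.
E·α·ΔT = 82.60 MPa ⇒ ΔT = 82.60 / (43.80×10³ × 25.6×10⁻⁶) = 73.67 K.
T = 22.7 + 73.67 = 96.37 °C.

96.4 °C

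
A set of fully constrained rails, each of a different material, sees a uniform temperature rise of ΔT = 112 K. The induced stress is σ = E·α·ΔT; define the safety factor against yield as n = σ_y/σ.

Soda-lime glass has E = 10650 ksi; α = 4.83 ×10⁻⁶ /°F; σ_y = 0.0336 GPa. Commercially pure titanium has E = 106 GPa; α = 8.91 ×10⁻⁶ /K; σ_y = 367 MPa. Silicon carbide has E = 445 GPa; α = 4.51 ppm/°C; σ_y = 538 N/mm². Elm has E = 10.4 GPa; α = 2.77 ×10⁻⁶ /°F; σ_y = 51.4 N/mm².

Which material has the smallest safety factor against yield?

In consistent units (E in GPa, α in ×10⁻⁶/K, σ_y in MPa):
  soda-lime glass: E = 73.43, α = 8.69, σ_y = 33.60 → σ = 71.5 MPa, n = 0.470
  commercially pure titanium: E = 106.0, α = 8.91, σ_y = 367.0 → σ = 106 MPa, n = 3.47
  silicon carbide: E = 445.0, α = 4.51, σ_y = 538.0 → σ = 225 MPa, n = 2.39
  elm: E = 10.40, α = 4.99, σ_y = 51.40 → σ = 5.81 MPa, n = 8.85
Smallest n: soda-lime glass with n = 0.470.

soda-lime glass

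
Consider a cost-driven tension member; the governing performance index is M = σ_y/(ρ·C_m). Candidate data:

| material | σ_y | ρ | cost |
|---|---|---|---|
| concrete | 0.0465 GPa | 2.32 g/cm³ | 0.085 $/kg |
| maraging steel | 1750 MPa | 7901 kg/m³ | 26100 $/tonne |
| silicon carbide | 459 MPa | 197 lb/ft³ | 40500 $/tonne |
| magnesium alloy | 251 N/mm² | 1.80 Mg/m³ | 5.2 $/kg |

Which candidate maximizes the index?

concrete

Convert each candidate to consistent units, then evaluate M:
  concrete: σ_y = 46.50 MPa, ρ = 2320 kg/m³, cost = 0.08500 $/kg
  maraging steel: σ_y = 1750 MPa, ρ = 7901 kg/m³, cost = 26.10 $/kg
  silicon carbide: σ_y = 459.0 MPa, ρ = 3156 kg/m³, cost = 40.50 $/kg
  magnesium alloy: σ_y = 251.0 MPa, ρ = 1800 kg/m³, cost = 5.200 $/kg
  concrete: M = 236 kN·m per $
  magnesium alloy: M = 26.8 kN·m per $
  maraging steel: M = 8.49 kN·m per $
  silicon carbide: M = 3.59 kN·m per $
The maximum is for concrete.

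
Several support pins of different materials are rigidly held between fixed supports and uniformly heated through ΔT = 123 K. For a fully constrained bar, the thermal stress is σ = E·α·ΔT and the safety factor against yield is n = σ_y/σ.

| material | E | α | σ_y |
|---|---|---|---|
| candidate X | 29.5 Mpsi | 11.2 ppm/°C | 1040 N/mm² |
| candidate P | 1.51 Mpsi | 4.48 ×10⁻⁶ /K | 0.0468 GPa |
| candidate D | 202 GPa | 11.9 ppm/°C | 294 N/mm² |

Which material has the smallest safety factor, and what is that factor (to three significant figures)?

Per material, after unit conversion:
  candidate X: E = 203.4, α = 11.2, σ_y = 1040 → σ = 280 MPa, n = 3.71
  candidate P: E = 10.41, α = 4.48, σ_y = 46.80 → σ = 5.74 MPa, n = 8.16
  candidate D: E = 202.0, α = 11.9, σ_y = 294.0 → σ = 296 MPa, n = 0.994
Smallest n: candidate D with n = 0.994.

candidate D, n = 0.994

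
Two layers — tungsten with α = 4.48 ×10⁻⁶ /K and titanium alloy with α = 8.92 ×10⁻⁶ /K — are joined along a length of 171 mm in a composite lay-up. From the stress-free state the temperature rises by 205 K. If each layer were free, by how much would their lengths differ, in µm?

156 µm

Δα = |4.48 − 8.92|×10⁻⁶/K = 4.44×10⁻⁶/K.
ΔL_mismatch = Δα·L·ΔT = 4.44×10⁻⁶ × 171.0 mm × 205.0 K = 156 µm.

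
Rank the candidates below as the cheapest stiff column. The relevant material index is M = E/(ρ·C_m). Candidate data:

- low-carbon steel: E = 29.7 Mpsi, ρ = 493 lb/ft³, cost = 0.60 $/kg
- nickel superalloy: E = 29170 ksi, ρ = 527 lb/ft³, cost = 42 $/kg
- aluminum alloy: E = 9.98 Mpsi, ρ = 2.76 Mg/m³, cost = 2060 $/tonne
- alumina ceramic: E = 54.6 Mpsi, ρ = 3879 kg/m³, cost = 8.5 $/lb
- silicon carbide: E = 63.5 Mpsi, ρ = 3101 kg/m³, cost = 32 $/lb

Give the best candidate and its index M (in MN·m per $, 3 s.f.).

low-carbon steel, M = 43.2 MN·m per $

Normalizing units and computing the index:
  low-carbon steel: E = 204.8 GPa, ρ = 7897 kg/m³, cost = 0.6000 $/kg
  nickel superalloy: E = 201.1 GPa, ρ = 8442 kg/m³, cost = 42.00 $/kg
  aluminum alloy: E = 68.81 GPa, ρ = 2760 kg/m³, cost = 2.060 $/kg
  alumina ceramic: E = 376.5 GPa, ρ = 3879 kg/m³, cost = 18.74 $/kg
  silicon carbide: E = 437.8 GPa, ρ = 3101 kg/m³, cost = 70.55 $/kg
  low-carbon steel: M = 43.2 MN·m per $
  aluminum alloy: M = 12.1 MN·m per $
  alumina ceramic: M = 5.18 MN·m per $
  silicon carbide: M = 2.00 MN·m per $
  nickel superalloy: M = 0.567 MN·m per $
The maximum is for low-carbon steel.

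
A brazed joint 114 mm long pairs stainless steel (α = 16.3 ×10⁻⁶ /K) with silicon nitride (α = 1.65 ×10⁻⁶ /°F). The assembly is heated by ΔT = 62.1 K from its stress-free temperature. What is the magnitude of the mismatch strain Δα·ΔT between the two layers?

8.28×10⁻⁴

silicon nitride: α = 1.65×10⁻⁶/°F × 9/5 = 2.97×10⁻⁶/K.
Δα = |16.3 − 2.97|×10⁻⁶/K = 13.3×10⁻⁶/K.
Mismatch strain = Δα·ΔT = 13.3×10⁻⁶ × 62.1 = 8.28×10⁻⁴.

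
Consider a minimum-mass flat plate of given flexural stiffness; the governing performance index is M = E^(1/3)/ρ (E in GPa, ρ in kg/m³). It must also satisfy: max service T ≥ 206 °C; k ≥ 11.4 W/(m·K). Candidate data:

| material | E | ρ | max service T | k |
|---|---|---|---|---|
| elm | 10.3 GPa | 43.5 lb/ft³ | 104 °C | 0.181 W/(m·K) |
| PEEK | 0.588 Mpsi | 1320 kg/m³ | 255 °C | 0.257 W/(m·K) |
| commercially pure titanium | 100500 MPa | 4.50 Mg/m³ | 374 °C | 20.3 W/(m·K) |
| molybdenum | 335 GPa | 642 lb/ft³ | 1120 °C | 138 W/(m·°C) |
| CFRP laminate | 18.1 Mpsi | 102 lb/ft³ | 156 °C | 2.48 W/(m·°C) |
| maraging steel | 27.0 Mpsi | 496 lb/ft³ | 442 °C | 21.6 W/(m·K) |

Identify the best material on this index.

commercially pure titanium

Screen on constraints: max service T ≥ 206 °C; k ≥ 11.4 W/(m·K). Survivors: commercially pure titanium, molybdenum, maraging steel.
Normalizing units and computing the index:
  commercially pure titanium: E = 100.5 GPa, ρ = 4500 kg/m³
  molybdenum: E = 335.0 GPa, ρ = 10280 kg/m³
  maraging steel: E = 186.2 GPa, ρ = 7945 kg/m³
  commercially pure titanium: M = 1.03×10⁻³
  maraging steel: M = 0.719×10⁻³
  molybdenum: M = 0.675×10⁻³
Highest index: commercially pure titanium.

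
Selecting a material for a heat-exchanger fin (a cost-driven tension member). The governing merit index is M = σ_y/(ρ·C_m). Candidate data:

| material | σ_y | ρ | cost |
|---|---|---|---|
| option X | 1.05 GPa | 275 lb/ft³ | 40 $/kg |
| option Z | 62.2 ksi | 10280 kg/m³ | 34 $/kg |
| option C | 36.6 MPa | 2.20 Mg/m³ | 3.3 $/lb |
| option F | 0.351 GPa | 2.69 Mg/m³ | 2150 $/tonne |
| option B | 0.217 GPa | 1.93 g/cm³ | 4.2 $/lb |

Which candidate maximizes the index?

Putting every candidate on a common basis:
  option X: σ_y = 1050 MPa, ρ = 4405 kg/m³, cost = 40.00 $/kg
  option Z: σ_y = 428.9 MPa, ρ = 10280 kg/m³, cost = 34.00 $/kg
  option C: σ_y = 36.60 MPa, ρ = 2200 kg/m³, cost = 7.275 $/kg
  option F: σ_y = 351.0 MPa, ρ = 2690 kg/m³, cost = 2.150 $/kg
  option B: σ_y = 217.0 MPa, ρ = 1930 kg/m³, cost = 9.259 $/kg
  option F: M = 60.7 kN·m per $
  option B: M = 12.1 kN·m per $
  option X: M = 5.96 kN·m per $
  option C: M = 2.29 kN·m per $
  option Z: M = 1.23 kN·m per $
Highest index: option F.

option F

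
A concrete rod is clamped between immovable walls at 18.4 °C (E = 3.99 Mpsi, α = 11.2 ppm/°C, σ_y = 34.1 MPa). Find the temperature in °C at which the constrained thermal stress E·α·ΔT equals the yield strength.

129 °C

E = 3.99 Mpsi = 27.51 GPa.
E·α·ΔT = 34.10 MPa ⇒ ΔT = 34.10 / (27.51×10³ × 11.2×10⁻⁶) = 110.7 K.
T = 18.4 + 110.7 = 129.1 °C.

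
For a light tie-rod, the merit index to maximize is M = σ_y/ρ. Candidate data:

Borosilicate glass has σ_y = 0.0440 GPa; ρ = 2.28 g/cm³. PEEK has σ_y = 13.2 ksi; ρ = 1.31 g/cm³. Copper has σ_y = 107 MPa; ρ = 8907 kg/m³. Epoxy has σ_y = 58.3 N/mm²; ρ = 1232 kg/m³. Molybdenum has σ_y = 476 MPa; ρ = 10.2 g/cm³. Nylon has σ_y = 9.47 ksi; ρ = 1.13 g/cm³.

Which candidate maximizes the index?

Normalizing units and computing the index:
  borosilicate glass: σ_y = 44.00 MPa, ρ = 2280 kg/m³
  PEEK: σ_y = 91.01 MPa, ρ = 1310 kg/m³
  copper: σ_y = 107.0 MPa, ρ = 8907 kg/m³
  epoxy: σ_y = 58.30 MPa, ρ = 1232 kg/m³
  molybdenum: σ_y = 476.0 MPa, ρ = 10200 kg/m³
  nylon: σ_y = 65.29 MPa, ρ = 1130 kg/m³
  PEEK: M = 69.5 kN·m/kg
  nylon: M = 57.8 kN·m/kg
  epoxy: M = 47.3 kN·m/kg
  molybdenum: M = 46.7 kN·m/kg
  borosilicate glass: M = 19.3 kN·m/kg
  copper: M = 12.0 kN·m/kg
Highest index: PEEK.

PEEK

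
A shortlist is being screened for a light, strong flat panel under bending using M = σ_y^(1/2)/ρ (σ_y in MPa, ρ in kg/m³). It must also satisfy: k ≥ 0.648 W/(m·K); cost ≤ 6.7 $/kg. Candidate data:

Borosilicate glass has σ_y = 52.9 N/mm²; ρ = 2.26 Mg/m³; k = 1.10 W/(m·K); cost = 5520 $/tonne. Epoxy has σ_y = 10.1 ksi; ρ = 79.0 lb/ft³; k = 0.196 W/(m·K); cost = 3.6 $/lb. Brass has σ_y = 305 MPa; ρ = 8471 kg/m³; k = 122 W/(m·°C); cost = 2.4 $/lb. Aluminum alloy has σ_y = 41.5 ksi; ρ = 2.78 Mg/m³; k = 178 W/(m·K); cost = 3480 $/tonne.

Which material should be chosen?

aluminum alloy

Screen on constraints: k ≥ 0.648 W/(m·K); cost ≤ 6.7 $/kg. Survivors: borosilicate glass, brass, aluminum alloy.
Convert each candidate to consistent units, then evaluate M:
  borosilicate glass: σ_y = 52.90 MPa, ρ = 2260 kg/m³
  brass: σ_y = 305.0 MPa, ρ = 8471 kg/m³
  aluminum alloy: σ_y = 286.1 MPa, ρ = 2780 kg/m³
  aluminum alloy: M = 6.08×10⁻³
  borosilicate glass: M = 3.22×10⁻³
  brass: M = 2.06×10⁻³
Aluminum alloy ranks first.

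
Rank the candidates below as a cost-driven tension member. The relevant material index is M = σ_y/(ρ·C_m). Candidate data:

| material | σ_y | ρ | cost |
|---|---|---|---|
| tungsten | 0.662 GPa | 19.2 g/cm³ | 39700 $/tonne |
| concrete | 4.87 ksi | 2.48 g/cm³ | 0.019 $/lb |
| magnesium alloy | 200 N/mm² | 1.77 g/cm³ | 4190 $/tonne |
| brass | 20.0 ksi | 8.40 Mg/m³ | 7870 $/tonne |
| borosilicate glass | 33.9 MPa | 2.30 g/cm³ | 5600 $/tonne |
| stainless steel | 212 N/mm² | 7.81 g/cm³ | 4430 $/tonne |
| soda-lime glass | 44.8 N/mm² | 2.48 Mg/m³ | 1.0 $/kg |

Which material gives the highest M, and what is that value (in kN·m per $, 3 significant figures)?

Normalizing units and computing the index:
  tungsten: σ_y = 662.0 MPa, ρ = 19200 kg/m³, cost = 39.70 $/kg
  concrete: σ_y = 33.58 MPa, ρ = 2480 kg/m³, cost = 0.04189 $/kg
  magnesium alloy: σ_y = 200.0 MPa, ρ = 1770 kg/m³, cost = 4.190 $/kg
  brass: σ_y = 137.9 MPa, ρ = 8400 kg/m³, cost = 7.870 $/kg
  borosilicate glass: σ_y = 33.90 MPa, ρ = 2300 kg/m³, cost = 5.600 $/kg
  stainless steel: σ_y = 212.0 MPa, ρ = 7810 kg/m³, cost = 4.430 $/kg
  soda-lime glass: σ_y = 44.80 MPa, ρ = 2480 kg/m³, cost = 1.000 $/kg
  concrete: M = 323 kN·m per $
  magnesium alloy: M = 27.0 kN·m per $
  soda-lime glass: M = 18.1 kN·m per $
  stainless steel: M = 6.13 kN·m per $
  borosilicate glass: M = 2.63 kN·m per $
  brass: M = 2.09 kN·m per $
  tungsten: M = 0.868 kN·m per $
Highest index: concrete.

concrete, M = 323 kN·m per $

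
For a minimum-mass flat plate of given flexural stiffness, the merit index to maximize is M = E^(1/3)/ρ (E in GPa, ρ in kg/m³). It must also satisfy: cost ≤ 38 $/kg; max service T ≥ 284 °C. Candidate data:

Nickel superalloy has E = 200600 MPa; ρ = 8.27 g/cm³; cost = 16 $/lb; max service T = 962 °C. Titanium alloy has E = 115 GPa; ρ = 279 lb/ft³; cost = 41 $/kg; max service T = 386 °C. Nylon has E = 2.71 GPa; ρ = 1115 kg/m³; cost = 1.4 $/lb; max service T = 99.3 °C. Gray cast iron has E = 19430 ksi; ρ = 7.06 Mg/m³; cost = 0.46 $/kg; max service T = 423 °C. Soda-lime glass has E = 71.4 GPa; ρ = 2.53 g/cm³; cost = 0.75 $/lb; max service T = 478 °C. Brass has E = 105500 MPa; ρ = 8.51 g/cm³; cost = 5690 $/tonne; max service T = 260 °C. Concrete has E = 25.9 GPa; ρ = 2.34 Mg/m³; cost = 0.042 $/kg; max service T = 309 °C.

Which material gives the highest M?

Screen on constraints: cost ≤ 38 $/kg; max service T ≥ 284 °C. Survivors: nickel superalloy, gray cast iron, soda-lime glass, concrete.
Convert each candidate to consistent units, then evaluate M:
  nickel superalloy: E = 200.6 GPa, ρ = 8270 kg/m³
  gray cast iron: E = 134.0 GPa, ρ = 7060 kg/m³
  soda-lime glass: E = 71.40 GPa, ρ = 2530 kg/m³
  concrete: E = 25.90 GPa, ρ = 2340 kg/m³
  soda-lime glass: M = 1.64×10⁻³
  concrete: M = 1.26×10⁻³
  gray cast iron: M = 0.725×10⁻³
  nickel superalloy: M = 0.708×10⁻³
Soda-lime glass has the largest M.

soda-lime glass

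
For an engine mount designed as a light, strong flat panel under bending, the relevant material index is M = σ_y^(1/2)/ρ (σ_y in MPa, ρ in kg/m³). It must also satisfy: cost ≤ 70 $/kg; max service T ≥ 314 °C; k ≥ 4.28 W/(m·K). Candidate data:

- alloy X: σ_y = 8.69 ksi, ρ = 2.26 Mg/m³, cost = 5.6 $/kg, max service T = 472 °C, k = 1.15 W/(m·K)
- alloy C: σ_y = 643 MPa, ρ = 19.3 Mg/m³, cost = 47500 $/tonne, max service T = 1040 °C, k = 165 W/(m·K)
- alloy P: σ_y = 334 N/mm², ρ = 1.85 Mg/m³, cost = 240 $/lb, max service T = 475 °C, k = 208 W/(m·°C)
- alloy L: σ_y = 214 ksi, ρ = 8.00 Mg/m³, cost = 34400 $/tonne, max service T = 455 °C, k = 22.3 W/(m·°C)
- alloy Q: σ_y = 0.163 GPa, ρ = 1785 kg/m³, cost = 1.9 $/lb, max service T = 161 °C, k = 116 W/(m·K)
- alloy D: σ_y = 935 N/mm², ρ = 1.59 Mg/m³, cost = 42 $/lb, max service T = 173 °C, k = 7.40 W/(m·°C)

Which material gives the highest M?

Screen on constraints: cost ≤ 70 $/kg; max service T ≥ 314 °C; k ≥ 4.28 W/(m·K). Survivors: alloy C, alloy L.
Putting every candidate on a common basis:
  alloy C: σ_y = 643.0 MPa, ρ = 19300 kg/m³
  alloy L: σ_y = 1475 MPa, ρ = 8000 kg/m³
  alloy L: M = 4.80×10⁻³
  alloy C: M = 1.31×10⁻³
The maximum is for alloy L.

alloy L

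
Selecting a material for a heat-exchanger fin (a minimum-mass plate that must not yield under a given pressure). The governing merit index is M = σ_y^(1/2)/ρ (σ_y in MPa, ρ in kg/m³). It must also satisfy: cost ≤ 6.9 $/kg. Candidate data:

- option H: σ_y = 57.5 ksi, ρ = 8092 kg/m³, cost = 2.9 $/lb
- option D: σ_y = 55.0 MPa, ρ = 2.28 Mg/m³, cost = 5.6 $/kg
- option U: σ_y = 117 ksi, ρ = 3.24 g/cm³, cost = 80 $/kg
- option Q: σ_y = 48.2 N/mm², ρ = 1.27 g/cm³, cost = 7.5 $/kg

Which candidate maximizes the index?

option D

Screen on constraints: cost ≤ 6.9 $/kg. Survivors: option H, option D.
In SI units:
  option H: σ_y = 396.4 MPa, ρ = 8092 kg/m³
  option D: σ_y = 55.00 MPa, ρ = 2280 kg/m³
  option D: M = 3.25×10⁻³
  option H: M = 2.46×10⁻³
Option D has the largest M.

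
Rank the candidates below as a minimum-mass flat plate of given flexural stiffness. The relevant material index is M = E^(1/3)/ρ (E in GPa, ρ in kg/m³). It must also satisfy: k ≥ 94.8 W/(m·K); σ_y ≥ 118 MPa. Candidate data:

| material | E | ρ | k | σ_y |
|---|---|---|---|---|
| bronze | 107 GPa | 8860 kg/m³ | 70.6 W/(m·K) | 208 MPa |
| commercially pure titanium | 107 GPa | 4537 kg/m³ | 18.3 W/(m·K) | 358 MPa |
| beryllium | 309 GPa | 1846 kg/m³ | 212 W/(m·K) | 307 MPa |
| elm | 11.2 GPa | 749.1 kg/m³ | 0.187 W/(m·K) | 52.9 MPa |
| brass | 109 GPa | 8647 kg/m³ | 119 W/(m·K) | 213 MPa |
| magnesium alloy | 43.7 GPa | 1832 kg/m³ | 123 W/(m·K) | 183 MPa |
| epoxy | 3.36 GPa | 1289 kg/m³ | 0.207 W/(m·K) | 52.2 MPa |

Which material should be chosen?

beryllium

Screen on constraints: k ≥ 94.8 W/(m·K); σ_y ≥ 118 MPa. Survivors: beryllium, brass, magnesium alloy.
Per-candidate index values:
  beryllium: M = 3.66×10⁻³
  magnesium alloy: M = 1.92×10⁻³
  brass: M = 0.552×10⁻³
Beryllium ranks first.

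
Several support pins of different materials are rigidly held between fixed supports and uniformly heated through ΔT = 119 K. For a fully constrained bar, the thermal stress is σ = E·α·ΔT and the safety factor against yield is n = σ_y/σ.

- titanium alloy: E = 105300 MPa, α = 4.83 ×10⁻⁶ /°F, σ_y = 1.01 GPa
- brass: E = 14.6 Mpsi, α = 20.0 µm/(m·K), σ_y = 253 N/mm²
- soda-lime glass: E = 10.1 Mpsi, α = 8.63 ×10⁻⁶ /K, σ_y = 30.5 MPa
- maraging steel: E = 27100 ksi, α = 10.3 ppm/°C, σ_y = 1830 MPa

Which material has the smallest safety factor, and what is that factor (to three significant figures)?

Per material, after unit conversion:
  titanium alloy: E = 105.3, α = 8.69, σ_y = 1010 → σ = 109 MPa, n = 9.27
  brass: E = 100.7, α = 20.0, σ_y = 253.0 → σ = 240 MPa, n = 1.06
  soda-lime glass: E = 69.64, α = 8.63, σ_y = 30.50 → σ = 71.5 MPa, n = 0.426
  maraging steel: E = 186.8, α = 10.3, σ_y = 1830 → σ = 229 MPa, n = 7.99
The minimum is soda-lime glass at n = 0.426.

soda-lime glass, n = 0.426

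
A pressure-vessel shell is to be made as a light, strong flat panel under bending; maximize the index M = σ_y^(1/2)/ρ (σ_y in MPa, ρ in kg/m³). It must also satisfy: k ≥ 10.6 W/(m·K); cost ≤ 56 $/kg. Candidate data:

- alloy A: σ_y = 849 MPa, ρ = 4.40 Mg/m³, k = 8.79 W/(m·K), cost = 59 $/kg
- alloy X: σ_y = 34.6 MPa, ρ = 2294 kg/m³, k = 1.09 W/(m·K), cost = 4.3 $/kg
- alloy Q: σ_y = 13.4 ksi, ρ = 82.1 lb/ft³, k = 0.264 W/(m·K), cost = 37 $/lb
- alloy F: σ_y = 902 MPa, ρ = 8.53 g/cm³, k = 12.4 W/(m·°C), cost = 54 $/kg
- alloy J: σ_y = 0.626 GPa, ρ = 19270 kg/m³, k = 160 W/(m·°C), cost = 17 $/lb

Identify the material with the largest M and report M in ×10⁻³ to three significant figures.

alloy F, M = 3.52×10⁻³

Screen on constraints: k ≥ 10.6 W/(m·K); cost ≤ 56 $/kg. Survivors: alloy F, alloy J.
After converting to SI:
  alloy F: σ_y = 902.0 MPa, ρ = 8530 kg/m³
  alloy J: σ_y = 626.0 MPa, ρ = 19270 kg/m³
  alloy F: M = 3.52×10⁻³
  alloy J: M = 1.30×10⁻³
Alloy F has the largest M.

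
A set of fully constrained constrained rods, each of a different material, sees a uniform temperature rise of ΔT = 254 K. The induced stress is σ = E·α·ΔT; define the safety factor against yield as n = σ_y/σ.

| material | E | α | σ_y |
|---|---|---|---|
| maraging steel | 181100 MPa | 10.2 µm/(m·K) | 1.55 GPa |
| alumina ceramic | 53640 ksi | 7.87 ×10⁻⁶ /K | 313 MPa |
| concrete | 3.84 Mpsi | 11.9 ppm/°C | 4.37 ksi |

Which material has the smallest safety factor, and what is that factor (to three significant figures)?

concrete, n = 0.377

Converting E to GPa, α to ×10⁻⁶/K, σ_y to MPa, then σ and n for each:
  maraging steel: E = 181.1, α = 10.2, σ_y = 1550 → σ = 469 MPa, n = 3.30
  alumina ceramic: E = 369.8, α = 7.87, σ_y = 313.0 → σ = 739 MPa, n = 0.423
  concrete: E = 26.48, α = 11.9, σ_y = 30.13 → σ = 80.0 MPa, n = 0.377
Concrete has the lowest safety factor, n = 0.377.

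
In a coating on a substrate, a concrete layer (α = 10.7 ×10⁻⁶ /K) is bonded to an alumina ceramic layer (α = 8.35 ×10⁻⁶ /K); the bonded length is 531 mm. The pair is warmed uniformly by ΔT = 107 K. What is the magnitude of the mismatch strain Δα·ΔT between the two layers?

Δα = |10.7 − 8.35|×10⁻⁶/K = 2.35×10⁻⁶/K.
Mismatch strain = Δα·ΔT = 2.35×10⁻⁶ × 107.0 = 2.51×10⁻⁴.

2.51×10⁻⁴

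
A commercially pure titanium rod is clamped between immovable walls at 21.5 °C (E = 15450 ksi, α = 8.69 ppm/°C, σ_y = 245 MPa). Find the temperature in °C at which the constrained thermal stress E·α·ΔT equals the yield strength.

E = 15450 ksi = 106.5 GPa.
E·α·ΔT = 245.0 MPa ⇒ ΔT = 245.0 / (106.5×10³ × 8.69×10⁻⁶) = 264.7 K.
T = 21.5 + 264.7 = 286.2 °C.

286 °C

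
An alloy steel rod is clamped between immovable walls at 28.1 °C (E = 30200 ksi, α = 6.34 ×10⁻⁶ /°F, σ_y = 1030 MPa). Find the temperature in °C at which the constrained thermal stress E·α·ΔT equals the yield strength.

E = 30200 ksi = 208.2 GPa.
α = 6.34×10⁻⁶/°F × 9/5 = 11.4×10⁻⁶/K.
E·α·ΔT = 1030 MPa ⇒ ΔT = 1030 / (208.2×10³ × 11.4×10⁻⁶) = 433.5 K.
T = 28.1 + 433.5 = 461.6 °C.

462 °C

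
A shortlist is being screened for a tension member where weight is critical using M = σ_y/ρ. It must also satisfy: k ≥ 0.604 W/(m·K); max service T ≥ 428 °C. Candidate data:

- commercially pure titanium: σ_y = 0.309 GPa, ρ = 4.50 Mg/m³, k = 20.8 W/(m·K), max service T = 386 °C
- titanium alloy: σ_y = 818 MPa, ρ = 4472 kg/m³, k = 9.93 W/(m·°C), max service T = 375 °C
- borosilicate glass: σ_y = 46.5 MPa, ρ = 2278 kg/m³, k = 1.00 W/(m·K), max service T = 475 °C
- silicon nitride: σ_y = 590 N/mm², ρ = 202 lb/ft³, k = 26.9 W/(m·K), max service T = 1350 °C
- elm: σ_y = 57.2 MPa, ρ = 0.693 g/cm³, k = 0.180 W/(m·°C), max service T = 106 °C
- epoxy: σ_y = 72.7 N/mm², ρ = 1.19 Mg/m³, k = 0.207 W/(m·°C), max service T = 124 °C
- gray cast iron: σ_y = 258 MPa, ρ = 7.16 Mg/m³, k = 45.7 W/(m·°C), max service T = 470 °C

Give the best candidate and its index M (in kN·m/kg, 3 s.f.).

silicon nitride, M = 182 kN·m/kg

Screen on constraints: k ≥ 0.604 W/(m·K); max service T ≥ 428 °C. Survivors: borosilicate glass, silicon nitride, gray cast iron.
Convert each candidate to consistent units, then evaluate M:
  borosilicate glass: σ_y = 46.50 MPa, ρ = 2278 kg/m³
  silicon nitride: σ_y = 590.0 MPa, ρ = 3236 kg/m³
  gray cast iron: σ_y = 258.0 MPa, ρ = 7160 kg/m³
  silicon nitride: M = 182 kN·m/kg
  gray cast iron: M = 36.0 kN·m/kg
  borosilicate glass: M = 20.4 kN·m/kg
Silicon nitride ranks first.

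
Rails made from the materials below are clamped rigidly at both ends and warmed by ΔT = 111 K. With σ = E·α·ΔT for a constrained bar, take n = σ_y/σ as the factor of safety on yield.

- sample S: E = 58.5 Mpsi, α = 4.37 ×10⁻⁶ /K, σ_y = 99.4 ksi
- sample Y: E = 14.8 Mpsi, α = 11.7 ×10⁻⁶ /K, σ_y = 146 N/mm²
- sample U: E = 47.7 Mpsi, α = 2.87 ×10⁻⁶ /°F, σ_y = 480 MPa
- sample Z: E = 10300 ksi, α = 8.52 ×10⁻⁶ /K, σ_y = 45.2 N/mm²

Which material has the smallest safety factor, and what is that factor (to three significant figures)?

sample Z, n = 0.673

Converting E to GPa, α to ×10⁻⁶/K, σ_y to MPa, then σ and n for each:
  sample S: E = 403.3, α = 4.37, σ_y = 685.3 → σ = 196 MPa, n = 3.50
  sample Y: E = 102.0, α = 11.7, σ_y = 146.0 → σ = 133 MPa, n = 1.10
  sample U: E = 328.9, α = 5.17, σ_y = 480.0 → σ = 189 MPa, n = 2.55
  sample Z: E = 71.02, α = 8.52, σ_y = 45.20 → σ = 67.2 MPa, n = 0.673
Smallest n: sample Z with n = 0.673.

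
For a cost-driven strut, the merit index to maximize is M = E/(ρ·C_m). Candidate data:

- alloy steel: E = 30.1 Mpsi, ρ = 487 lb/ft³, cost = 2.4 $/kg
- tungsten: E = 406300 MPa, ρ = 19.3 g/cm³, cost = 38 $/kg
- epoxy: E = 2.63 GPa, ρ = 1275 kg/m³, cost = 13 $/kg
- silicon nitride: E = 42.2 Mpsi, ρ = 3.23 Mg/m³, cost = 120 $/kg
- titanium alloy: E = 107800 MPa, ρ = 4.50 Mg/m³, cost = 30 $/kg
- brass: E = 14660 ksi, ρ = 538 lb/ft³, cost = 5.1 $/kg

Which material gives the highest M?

alloy steel

Normalizing units and computing the index:
  alloy steel: E = 207.5 GPa, ρ = 7801 kg/m³, cost = 2.400 $/kg
  tungsten: E = 406.3 GPa, ρ = 19300 kg/m³, cost = 38.00 $/kg
  epoxy: E = 2.630 GPa, ρ = 1275 kg/m³, cost = 13.00 $/kg
  silicon nitride: E = 291.0 GPa, ρ = 3230 kg/m³, cost = 120.0 $/kg
  titanium alloy: E = 107.8 GPa, ρ = 4500 kg/m³, cost = 30.00 $/kg
  brass: E = 101.1 GPa, ρ = 8618 kg/m³, cost = 5.100 $/kg
  alloy steel: M = 11.1 MN·m per $
  brass: M = 2.30 MN·m per $
  titanium alloy: M = 0.799 MN·m per $
  silicon nitride: M = 0.751 MN·m per $
  tungsten: M = 0.554 MN·m per $
  epoxy: M = 0.159 MN·m per $
Highest index: alloy steel.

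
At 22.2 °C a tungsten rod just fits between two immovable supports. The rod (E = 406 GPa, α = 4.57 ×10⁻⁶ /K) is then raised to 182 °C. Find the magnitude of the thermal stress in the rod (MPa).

296 MPa

ΔT = 159.8 K. Constrained thermal stress σ = E·α·ΔT = 406.0×10³ MPa × 4.57×10⁻⁶ × 159.8 = 296 MPa (compressive).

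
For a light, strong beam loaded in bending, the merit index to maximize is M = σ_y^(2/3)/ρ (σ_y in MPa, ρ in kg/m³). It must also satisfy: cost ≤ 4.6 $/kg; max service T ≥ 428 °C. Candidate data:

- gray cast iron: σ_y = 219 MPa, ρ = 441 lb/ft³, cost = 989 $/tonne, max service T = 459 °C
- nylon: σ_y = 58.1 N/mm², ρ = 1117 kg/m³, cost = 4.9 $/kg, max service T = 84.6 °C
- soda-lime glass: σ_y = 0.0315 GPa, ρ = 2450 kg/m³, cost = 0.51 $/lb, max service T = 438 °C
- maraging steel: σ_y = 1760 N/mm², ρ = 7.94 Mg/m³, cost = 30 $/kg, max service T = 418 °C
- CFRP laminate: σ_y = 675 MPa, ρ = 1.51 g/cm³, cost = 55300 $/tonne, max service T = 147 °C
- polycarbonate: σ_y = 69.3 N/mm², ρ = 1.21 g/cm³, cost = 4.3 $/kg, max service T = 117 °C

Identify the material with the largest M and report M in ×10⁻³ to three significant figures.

Screen on constraints: cost ≤ 4.6 $/kg; max service T ≥ 428 °C. Survivors: gray cast iron, soda-lime glass.
Convert each candidate to consistent units, then evaluate M:
  gray cast iron: σ_y = 219.0 MPa, ρ = 7064 kg/m³
  soda-lime glass: σ_y = 31.50 MPa, ρ = 2450 kg/m³
  gray cast iron: M = 5.14×10⁻³
  soda-lime glass: M = 4.07×10⁻³
Highest index: gray cast iron.

gray cast iron, M = 5.14×10⁻³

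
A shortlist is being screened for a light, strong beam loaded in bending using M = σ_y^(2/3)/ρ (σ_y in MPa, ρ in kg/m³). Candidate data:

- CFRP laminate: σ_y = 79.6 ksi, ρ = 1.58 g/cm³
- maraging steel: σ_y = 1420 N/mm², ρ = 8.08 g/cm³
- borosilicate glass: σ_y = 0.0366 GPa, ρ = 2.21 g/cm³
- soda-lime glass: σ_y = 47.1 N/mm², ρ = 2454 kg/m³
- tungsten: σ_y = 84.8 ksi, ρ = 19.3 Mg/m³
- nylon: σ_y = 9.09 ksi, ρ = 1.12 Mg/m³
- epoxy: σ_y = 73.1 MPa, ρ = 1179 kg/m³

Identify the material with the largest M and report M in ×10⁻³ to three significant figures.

CFRP laminate, M = 42.4×10⁻³

Putting every candidate on a common basis:
  CFRP laminate: σ_y = 548.8 MPa, ρ = 1580 kg/m³
  maraging steel: σ_y = 1420 MPa, ρ = 8080 kg/m³
  borosilicate glass: σ_y = 36.60 MPa, ρ = 2210 kg/m³
  soda-lime glass: σ_y = 47.10 MPa, ρ = 2454 kg/m³
  tungsten: σ_y = 584.7 MPa, ρ = 19300 kg/m³
  nylon: σ_y = 62.67 MPa, ρ = 1120 kg/m³
  epoxy: σ_y = 73.10 MPa, ρ = 1179 kg/m³
  CFRP laminate: M = 42.4×10⁻³
  maraging steel: M = 15.6×10⁻³
  epoxy: M = 14.8×10⁻³
  nylon: M = 14.1×10⁻³
  soda-lime glass: M = 5.31×10⁻³
  borosilicate glass: M = 4.99×10⁻³
  tungsten: M = 3.62×10⁻³
Highest index: CFRP laminate.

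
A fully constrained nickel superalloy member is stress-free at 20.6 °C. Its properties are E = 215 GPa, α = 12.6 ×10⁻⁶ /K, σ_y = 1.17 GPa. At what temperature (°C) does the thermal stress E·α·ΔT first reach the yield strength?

σ_y = 1.17 GPa = 1170 MPa.
E·α·ΔT = 1170 MPa ⇒ ΔT = 1170 / (215.0×10³ × 12.6×10⁻⁶) = 431.9 K.
T = 20.6 + 431.9 = 452.5 °C.

452 °C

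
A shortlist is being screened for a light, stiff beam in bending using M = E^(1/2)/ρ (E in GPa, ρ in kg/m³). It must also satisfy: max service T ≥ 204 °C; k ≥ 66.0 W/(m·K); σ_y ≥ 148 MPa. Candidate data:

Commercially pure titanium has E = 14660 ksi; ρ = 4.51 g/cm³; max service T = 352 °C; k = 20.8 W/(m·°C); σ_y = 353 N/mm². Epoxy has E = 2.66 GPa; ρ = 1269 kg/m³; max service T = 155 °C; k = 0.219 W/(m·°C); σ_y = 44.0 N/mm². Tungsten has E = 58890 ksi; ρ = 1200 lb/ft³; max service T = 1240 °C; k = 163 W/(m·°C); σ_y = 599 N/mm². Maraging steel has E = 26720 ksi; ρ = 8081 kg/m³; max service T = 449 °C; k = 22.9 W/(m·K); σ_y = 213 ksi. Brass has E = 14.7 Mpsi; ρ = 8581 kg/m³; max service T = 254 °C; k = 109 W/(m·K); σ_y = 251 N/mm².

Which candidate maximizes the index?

Screen on constraints: max service T ≥ 204 °C; k ≥ 66.0 W/(m·K); σ_y ≥ 148 MPa. Survivors: tungsten, brass.
Normalizing units and computing the index:
  tungsten: E = 406.0 GPa, ρ = 19220 kg/m³
  brass: E = 101.4 GPa, ρ = 8581 kg/m³
  brass: M = 1.17×10⁻³
  tungsten: M = 1.05×10⁻³
Brass has the largest M.

brass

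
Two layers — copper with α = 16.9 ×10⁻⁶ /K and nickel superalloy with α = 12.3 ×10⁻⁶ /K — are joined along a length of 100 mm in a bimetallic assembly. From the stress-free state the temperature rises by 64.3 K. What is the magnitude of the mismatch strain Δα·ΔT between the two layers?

Δα = |16.9 − 12.3|×10⁻⁶/K = 4.60×10⁻⁶/K.
Mismatch strain = Δα·ΔT = 4.60×10⁻⁶ × 64.3 = 2.96×10⁻⁴.

2.96×10⁻⁴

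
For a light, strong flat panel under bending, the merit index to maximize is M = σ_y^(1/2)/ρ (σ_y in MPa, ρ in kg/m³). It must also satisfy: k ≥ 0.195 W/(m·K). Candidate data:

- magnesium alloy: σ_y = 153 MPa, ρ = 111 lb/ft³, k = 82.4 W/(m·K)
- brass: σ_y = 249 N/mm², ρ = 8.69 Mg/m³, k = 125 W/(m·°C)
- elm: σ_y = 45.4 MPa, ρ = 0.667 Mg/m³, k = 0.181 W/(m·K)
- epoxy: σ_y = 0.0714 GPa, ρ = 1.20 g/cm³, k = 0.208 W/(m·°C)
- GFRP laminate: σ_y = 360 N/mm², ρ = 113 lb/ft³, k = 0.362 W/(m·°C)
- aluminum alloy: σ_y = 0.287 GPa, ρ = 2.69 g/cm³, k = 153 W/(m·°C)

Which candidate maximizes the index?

Screen on constraints: k ≥ 0.195 W/(m·K). Survivors: magnesium alloy, brass, epoxy, GFRP laminate, aluminum alloy.
In SI units:
  magnesium alloy: σ_y = 153.0 MPa, ρ = 1778 kg/m³
  brass: σ_y = 249.0 MPa, ρ = 8690 kg/m³
  epoxy: σ_y = 71.40 MPa, ρ = 1200 kg/m³
  GFRP laminate: σ_y = 360.0 MPa, ρ = 1810 kg/m³
  aluminum alloy: σ_y = 287.0 MPa, ρ = 2690 kg/m³
  GFRP laminate: M = 10.5×10⁻³
  epoxy: M = 7.04×10⁻³
  magnesium alloy: M = 6.96×10⁻³
  aluminum alloy: M = 6.30×10⁻³
  brass: M = 1.82×10⁻³
GFRP laminate ranks first.

GFRP laminate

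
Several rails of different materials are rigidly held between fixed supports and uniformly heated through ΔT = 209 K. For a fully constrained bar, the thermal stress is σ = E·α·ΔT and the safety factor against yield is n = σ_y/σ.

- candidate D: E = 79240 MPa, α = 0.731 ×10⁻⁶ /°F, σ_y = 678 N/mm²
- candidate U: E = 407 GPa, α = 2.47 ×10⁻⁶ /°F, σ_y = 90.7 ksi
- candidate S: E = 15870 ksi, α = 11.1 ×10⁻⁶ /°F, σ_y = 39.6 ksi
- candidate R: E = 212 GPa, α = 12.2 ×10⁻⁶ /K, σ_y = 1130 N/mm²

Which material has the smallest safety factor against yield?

Converting E to GPa, α to ×10⁻⁶/K, σ_y to MPa, then σ and n for each:
  candidate D: E = 79.24, α = 1.32, σ_y = 678.0 → σ = 21.8 MPa, n = 31.1
  candidate U: E = 407.0, α = 4.45, σ_y = 625.4 → σ = 378 MPa, n = 1.65
  candidate S: E = 109.4, α = 20.0, σ_y = 273.0 → σ = 457 MPa, n = 0.598
  candidate R: E = 212.0, α = 12.2, σ_y = 1130 → σ = 541 MPa, n = 2.09
Candidate S has the lowest safety factor, n = 0.598.

candidate S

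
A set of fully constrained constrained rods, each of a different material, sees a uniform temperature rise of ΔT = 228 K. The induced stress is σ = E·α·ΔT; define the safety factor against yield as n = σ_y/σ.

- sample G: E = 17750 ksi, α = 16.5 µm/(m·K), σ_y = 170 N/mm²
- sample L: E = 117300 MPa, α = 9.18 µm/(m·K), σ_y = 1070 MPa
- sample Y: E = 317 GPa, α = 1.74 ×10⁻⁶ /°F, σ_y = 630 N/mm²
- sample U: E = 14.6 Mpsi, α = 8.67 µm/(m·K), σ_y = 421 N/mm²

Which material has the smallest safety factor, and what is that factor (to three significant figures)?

Converting E to GPa, α to ×10⁻⁶/K, σ_y to MPa, then σ and n for each:
  sample G: E = 122.4, α = 16.5, σ_y = 170.0 → σ = 460 MPa, n = 0.369
  sample L: E = 117.3, α = 9.18, σ_y = 1070 → σ = 246 MPa, n = 4.36
  sample Y: E = 317.0, α = 3.13, σ_y = 630.0 → σ = 226 MPa, n = 2.78
  sample U: E = 100.7, α = 8.67, σ_y = 421.0 → σ = 199 MPa, n = 2.12
The minimum is sample G at n = 0.369.

sample G, n = 0.369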